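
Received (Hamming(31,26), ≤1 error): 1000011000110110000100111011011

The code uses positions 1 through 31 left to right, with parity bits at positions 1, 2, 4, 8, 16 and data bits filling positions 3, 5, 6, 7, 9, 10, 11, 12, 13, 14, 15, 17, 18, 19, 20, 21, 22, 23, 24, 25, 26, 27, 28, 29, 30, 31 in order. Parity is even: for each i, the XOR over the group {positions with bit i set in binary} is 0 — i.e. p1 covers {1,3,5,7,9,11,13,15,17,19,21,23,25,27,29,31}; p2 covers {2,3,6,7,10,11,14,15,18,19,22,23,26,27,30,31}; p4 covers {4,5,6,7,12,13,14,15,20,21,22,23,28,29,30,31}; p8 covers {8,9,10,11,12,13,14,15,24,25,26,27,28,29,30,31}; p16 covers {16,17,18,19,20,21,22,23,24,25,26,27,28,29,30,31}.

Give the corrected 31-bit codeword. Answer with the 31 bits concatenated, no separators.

s1 (pos 1,3,5,7,9,11,13,15,17,19,21,23,25,27,29,31): 1⊕0⊕0⊕1⊕0⊕1⊕0⊕1⊕0⊕0⊕0⊕1⊕1⊕1⊕0⊕1 = 0
s2 (pos 2,3,6,7,10,11,14,15,18,19,22,23,26,27,30,31): 0⊕0⊕1⊕1⊕0⊕1⊕1⊕1⊕0⊕0⊕0⊕1⊕0⊕1⊕1⊕1 = 1
s4 (pos 4,5,6,7,12,13,14,15,20,21,22,23,28,29,30,31): 0⊕0⊕1⊕1⊕1⊕0⊕1⊕1⊕1⊕0⊕0⊕1⊕1⊕0⊕1⊕1 = 0
s8 (pos 8,9,10,11,12,13,14,15,24,25,26,27,28,29,30,31): 0⊕0⊕0⊕1⊕1⊕0⊕1⊕1⊕1⊕1⊕0⊕1⊕1⊕0⊕1⊕1 = 0
s16 (pos 16,17,18,19,20,21,22,23,24,25,26,27,28,29,30,31): 0⊕0⊕0⊕0⊕1⊕0⊕0⊕1⊕1⊕1⊕0⊕1⊕1⊕0⊕1⊕1 = 0
Syndrome s16…s1 = 00010 → error at position 2.
Flip position 2: 1000011000110110000100111011011 → 1100011000110110000100111011011

1100011000110110000100111011011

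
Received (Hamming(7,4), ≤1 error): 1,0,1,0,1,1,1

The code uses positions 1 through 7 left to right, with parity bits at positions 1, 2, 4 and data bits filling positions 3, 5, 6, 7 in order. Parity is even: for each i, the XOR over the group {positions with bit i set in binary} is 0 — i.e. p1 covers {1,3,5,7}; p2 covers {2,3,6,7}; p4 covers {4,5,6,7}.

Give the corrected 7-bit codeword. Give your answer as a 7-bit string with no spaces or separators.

1010101

s1 (pos 1,3,5,7): 1⊕1⊕1⊕1 = 0
s2 (pos 2,3,6,7): 0⊕1⊕1⊕1 = 1
s4 (pos 4,5,6,7): 0⊕1⊕1⊕1 = 1
Syndrome s4…s1 = 110 → error at position 6.
Flip position 6: 1010111 → 1010101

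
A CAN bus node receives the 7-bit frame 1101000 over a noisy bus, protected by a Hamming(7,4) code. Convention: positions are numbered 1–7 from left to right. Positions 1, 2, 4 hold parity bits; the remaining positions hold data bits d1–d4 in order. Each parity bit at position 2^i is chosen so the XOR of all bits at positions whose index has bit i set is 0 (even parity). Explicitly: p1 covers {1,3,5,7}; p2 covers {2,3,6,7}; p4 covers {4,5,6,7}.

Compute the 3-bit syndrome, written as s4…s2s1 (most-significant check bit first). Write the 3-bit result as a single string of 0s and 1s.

s1 (pos 1,3,5,7): 1⊕0⊕0⊕0 = 1
s2 (pos 2,3,6,7): 1⊕0⊕0⊕0 = 1
s4 (pos 4,5,6,7): 1⊕0⊕0⊕0 = 1
Syndrome s4…s1 = 111 → error at position 7.

111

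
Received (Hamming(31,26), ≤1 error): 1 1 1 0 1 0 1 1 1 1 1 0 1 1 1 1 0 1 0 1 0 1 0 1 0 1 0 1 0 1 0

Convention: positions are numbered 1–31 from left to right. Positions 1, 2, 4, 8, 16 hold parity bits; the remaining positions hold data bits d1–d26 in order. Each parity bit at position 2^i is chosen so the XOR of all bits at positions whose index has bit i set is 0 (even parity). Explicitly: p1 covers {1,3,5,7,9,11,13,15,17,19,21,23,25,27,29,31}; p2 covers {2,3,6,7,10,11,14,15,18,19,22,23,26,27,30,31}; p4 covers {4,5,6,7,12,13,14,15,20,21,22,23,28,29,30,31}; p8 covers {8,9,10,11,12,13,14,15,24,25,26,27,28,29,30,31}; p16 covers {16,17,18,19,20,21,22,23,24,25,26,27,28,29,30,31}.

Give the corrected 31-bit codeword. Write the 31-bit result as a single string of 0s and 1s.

1110101111101011010101010101010

s1 (pos 1,3,5,7,9,11,13,15,17,19,21,23,25,27,29,31): 1⊕1⊕1⊕1⊕1⊕1⊕1⊕1⊕0⊕0⊕0⊕0⊕0⊕0⊕0⊕0 = 0
s2 (pos 2,3,6,7,10,11,14,15,18,19,22,23,26,27,30,31): 1⊕1⊕0⊕1⊕1⊕1⊕1⊕1⊕1⊕0⊕1⊕0⊕1⊕0⊕1⊕0 = 1
s4 (pos 4,5,6,7,12,13,14,15,20,21,22,23,28,29,30,31): 0⊕1⊕0⊕1⊕0⊕1⊕1⊕1⊕1⊕0⊕1⊕0⊕1⊕0⊕1⊕0 = 1
s8 (pos 8,9,10,11,12,13,14,15,24,25,26,27,28,29,30,31): 1⊕1⊕1⊕1⊕0⊕1⊕1⊕1⊕1⊕0⊕1⊕0⊕1⊕0⊕1⊕0 = 1
s16 (pos 16,17,18,19,20,21,22,23,24,25,26,27,28,29,30,31): 1⊕0⊕1⊕0⊕1⊕0⊕1⊕0⊕1⊕0⊕1⊕0⊕1⊕0⊕1⊕0 = 0
Syndrome s16…s1 = 01110 → error at position 14.
Flip position 14: 1110101111101111010101010101010 → 1110101111101011010101010101010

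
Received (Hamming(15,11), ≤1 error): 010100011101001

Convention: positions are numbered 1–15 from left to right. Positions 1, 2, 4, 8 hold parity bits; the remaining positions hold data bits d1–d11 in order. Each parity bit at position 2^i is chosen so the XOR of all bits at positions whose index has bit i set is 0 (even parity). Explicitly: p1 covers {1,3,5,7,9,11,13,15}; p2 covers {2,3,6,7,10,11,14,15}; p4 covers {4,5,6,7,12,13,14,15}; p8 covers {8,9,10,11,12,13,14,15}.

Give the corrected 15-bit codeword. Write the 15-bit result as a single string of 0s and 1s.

010100011101011

s1 (pos 1,3,5,7,9,11,13,15): 0⊕0⊕0⊕0⊕1⊕0⊕0⊕1 = 0
s2 (pos 2,3,6,7,10,11,14,15): 1⊕0⊕0⊕0⊕1⊕0⊕0⊕1 = 1
s4 (pos 4,5,6,7,12,13,14,15): 1⊕0⊕0⊕0⊕1⊕0⊕0⊕1 = 1
s8 (pos 8,9,10,11,12,13,14,15): 1⊕1⊕1⊕0⊕1⊕0⊕0⊕1 = 1
Syndrome s8…s1 = 1110 → error at position 14.
Flip position 14: 010100011101001 → 010100011101011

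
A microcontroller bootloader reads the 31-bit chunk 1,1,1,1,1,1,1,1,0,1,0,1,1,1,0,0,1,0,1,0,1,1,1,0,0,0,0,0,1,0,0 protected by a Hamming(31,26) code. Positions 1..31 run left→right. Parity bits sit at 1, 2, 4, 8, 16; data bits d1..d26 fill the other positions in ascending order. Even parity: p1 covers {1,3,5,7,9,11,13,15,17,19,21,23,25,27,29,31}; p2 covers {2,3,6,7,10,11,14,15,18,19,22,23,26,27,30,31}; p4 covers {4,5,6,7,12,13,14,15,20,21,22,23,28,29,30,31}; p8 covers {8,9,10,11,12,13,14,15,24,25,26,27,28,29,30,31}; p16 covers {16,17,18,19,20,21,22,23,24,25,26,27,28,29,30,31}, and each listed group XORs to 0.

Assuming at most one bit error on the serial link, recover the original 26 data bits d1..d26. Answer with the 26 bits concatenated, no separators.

11010101110101011100000100

s1 (pos 1,3,5,7,9,11,13,15,17,19,21,23,25,27,29,31): 1⊕1⊕1⊕1⊕0⊕0⊕1⊕0⊕1⊕1⊕1⊕1⊕0⊕0⊕1⊕0 = 0
s2 (pos 2,3,6,7,10,11,14,15,18,19,22,23,26,27,30,31): 1⊕1⊕1⊕1⊕1⊕0⊕1⊕0⊕0⊕1⊕1⊕1⊕0⊕0⊕0⊕0 = 1
s4 (pos 4,5,6,7,12,13,14,15,20,21,22,23,28,29,30,31): 1⊕1⊕1⊕1⊕1⊕1⊕1⊕0⊕0⊕1⊕1⊕1⊕0⊕1⊕0⊕0 = 1
s8 (pos 8,9,10,11,12,13,14,15,24,25,26,27,28,29,30,31): 1⊕0⊕1⊕0⊕1⊕1⊕1⊕0⊕0⊕0⊕0⊕0⊕0⊕1⊕0⊕0 = 0
s16 (pos 16,17,18,19,20,21,22,23,24,25,26,27,28,29,30,31): 0⊕1⊕0⊕1⊕0⊕1⊕1⊕1⊕0⊕0⊕0⊕0⊕0⊕1⊕0⊕0 = 0
Syndrome s16…s1 = 00110 → error at position 6.
Flip position 6: 1111111101011100101011100000100 → 1111101101011100101011100000100
Read data bits from positions 3,5,6,7,9,10,11,12,13,14,15,17,18,19,20,21,22,23,24,25,26,27,28,29,30,31: 11010101110101011100000100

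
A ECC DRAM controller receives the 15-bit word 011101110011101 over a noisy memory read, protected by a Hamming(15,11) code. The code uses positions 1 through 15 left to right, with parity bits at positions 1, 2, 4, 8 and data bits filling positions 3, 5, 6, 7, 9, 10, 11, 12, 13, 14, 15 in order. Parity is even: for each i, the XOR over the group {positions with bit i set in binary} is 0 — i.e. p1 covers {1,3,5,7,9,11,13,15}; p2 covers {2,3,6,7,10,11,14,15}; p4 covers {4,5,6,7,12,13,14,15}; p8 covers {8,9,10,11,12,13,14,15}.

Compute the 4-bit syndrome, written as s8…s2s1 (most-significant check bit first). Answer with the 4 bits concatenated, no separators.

s1 (pos 1,3,5,7,9,11,13,15): 0⊕1⊕0⊕1⊕0⊕1⊕1⊕1 = 1
s2 (pos 2,3,6,7,10,11,14,15): 1⊕1⊕1⊕1⊕0⊕1⊕0⊕1 = 0
s4 (pos 4,5,6,7,12,13,14,15): 1⊕0⊕1⊕1⊕1⊕1⊕0⊕1 = 0
s8 (pos 8,9,10,11,12,13,14,15): 1⊕0⊕0⊕1⊕1⊕1⊕0⊕1 = 1
Syndrome s8…s1 = 1001 → error at position 9.

1001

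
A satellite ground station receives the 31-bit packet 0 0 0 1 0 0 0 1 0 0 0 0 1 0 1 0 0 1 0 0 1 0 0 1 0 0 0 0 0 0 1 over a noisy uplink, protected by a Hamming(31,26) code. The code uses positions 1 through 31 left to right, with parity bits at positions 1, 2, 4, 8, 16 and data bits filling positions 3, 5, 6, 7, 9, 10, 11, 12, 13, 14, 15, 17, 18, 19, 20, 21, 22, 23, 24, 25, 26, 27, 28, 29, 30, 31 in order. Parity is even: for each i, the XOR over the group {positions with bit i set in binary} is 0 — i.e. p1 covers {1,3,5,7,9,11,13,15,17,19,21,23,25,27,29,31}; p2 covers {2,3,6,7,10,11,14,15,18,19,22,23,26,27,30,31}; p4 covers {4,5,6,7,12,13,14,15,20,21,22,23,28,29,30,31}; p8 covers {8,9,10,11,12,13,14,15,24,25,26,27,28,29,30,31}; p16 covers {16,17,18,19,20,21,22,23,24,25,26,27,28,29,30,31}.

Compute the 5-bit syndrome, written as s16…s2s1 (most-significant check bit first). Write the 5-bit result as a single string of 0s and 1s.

s1 (pos 1,3,5,7,9,11,13,15,17,19,21,23,25,27,29,31): 0⊕0⊕0⊕0⊕0⊕0⊕1⊕1⊕0⊕0⊕1⊕0⊕0⊕0⊕0⊕1 = 0
s2 (pos 2,3,6,7,10,11,14,15,18,19,22,23,26,27,30,31): 0⊕0⊕0⊕0⊕0⊕0⊕0⊕1⊕1⊕0⊕0⊕0⊕0⊕0⊕0⊕1 = 1
s4 (pos 4,5,6,7,12,13,14,15,20,21,22,23,28,29,30,31): 1⊕0⊕0⊕0⊕0⊕1⊕0⊕1⊕0⊕1⊕0⊕0⊕0⊕0⊕0⊕1 = 1
s8 (pos 8,9,10,11,12,13,14,15,24,25,26,27,28,29,30,31): 1⊕0⊕0⊕0⊕0⊕1⊕0⊕1⊕1⊕0⊕0⊕0⊕0⊕0⊕0⊕1 = 1
s16 (pos 16,17,18,19,20,21,22,23,24,25,26,27,28,29,30,31): 0⊕0⊕1⊕0⊕0⊕1⊕0⊕0⊕1⊕0⊕0⊕0⊕0⊕0⊕0⊕1 = 0
Syndrome s16…s1 = 01110 → error at position 14.

01110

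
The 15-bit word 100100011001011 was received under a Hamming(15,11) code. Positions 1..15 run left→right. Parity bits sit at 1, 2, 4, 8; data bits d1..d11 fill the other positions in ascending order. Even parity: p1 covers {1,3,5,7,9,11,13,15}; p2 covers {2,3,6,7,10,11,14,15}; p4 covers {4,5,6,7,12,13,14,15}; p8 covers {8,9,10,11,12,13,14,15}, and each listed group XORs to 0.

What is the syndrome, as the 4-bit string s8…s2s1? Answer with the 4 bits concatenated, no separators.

s1 (pos 1,3,5,7,9,11,13,15): 1⊕0⊕0⊕0⊕1⊕0⊕0⊕1 = 1
s2 (pos 2,3,6,7,10,11,14,15): 0⊕0⊕0⊕0⊕0⊕0⊕1⊕1 = 0
s4 (pos 4,5,6,7,12,13,14,15): 1⊕0⊕0⊕0⊕1⊕0⊕1⊕1 = 0
s8 (pos 8,9,10,11,12,13,14,15): 1⊕1⊕0⊕0⊕1⊕0⊕1⊕1 = 1
Syndrome s8…s1 = 1001 → error at position 9.

1001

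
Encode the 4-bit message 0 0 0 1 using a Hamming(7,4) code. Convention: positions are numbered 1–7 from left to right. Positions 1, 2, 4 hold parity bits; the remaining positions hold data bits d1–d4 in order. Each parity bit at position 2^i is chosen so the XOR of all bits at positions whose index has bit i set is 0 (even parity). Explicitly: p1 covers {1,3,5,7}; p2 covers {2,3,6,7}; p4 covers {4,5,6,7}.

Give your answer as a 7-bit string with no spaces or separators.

Place data at non-parity positions: p1 p2 0 p4 0 0 1
p1 (pos 1,3,5,7): XOR of data positions = 0⊕0⊕1 = 1
p2 (pos 2,3,6,7): XOR of data positions = 0⊕0⊕1 = 1
p4 (pos 4,5,6,7): XOR of data positions = 0⊕0⊕1 = 1
Codeword: 1101001

1101001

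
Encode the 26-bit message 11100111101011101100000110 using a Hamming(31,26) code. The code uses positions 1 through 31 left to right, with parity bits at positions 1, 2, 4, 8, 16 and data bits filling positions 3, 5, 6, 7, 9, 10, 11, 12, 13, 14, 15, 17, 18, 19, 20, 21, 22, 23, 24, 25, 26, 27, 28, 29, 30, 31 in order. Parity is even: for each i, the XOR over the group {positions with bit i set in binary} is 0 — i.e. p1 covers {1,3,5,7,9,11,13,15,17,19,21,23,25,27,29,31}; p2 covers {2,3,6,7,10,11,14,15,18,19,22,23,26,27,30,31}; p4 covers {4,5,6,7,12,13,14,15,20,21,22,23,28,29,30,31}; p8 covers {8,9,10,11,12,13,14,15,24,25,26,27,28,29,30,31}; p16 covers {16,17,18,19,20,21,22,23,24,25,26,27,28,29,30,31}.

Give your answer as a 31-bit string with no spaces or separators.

0010110101111011011101100000110

Place data at non-parity positions: p1 p2 1 p4 1 1 0 p8 0 1 1 1 1 0 1 p16 0 1 1 1 0 1 1 0 0 0 0 0 1 1 0
p1 (pos 1,3,5,7,9,11,13,15,17,19,21,23,25,27,29,31): XOR of data positions = 1⊕1⊕0⊕0⊕1⊕1⊕1⊕0⊕1⊕0⊕1⊕0⊕0⊕1⊕0 = 0
p2 (pos 2,3,6,7,10,11,14,15,18,19,22,23,26,27,30,31): XOR of data positions = 1⊕1⊕0⊕1⊕1⊕0⊕1⊕1⊕1⊕1⊕1⊕0⊕0⊕1⊕0 = 0
p4 (pos 4,5,6,7,12,13,14,15,20,21,22,23,28,29,30,31): XOR of data positions = 1⊕1⊕0⊕1⊕1⊕0⊕1⊕1⊕0⊕1⊕1⊕0⊕1⊕1⊕0 = 0
p8 (pos 8,9,10,11,12,13,14,15,24,25,26,27,28,29,30,31): XOR of data positions = 0⊕1⊕1⊕1⊕1⊕0⊕1⊕0⊕0⊕0⊕0⊕0⊕1⊕1⊕0 = 1
p16 (pos 16,17,18,19,20,21,22,23,24,25,26,27,28,29,30,31): XOR of data positions = 0⊕1⊕1⊕1⊕0⊕1⊕1⊕0⊕0⊕0⊕0⊕0⊕1⊕1⊕0 = 1
Codeword: 0010110101111011011101100000110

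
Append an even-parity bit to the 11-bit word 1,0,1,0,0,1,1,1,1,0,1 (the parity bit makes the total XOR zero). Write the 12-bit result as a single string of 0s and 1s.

101001111011

XOR of the 11 data bits: 1⊕0⊕1⊕0⊕0⊕1⊕1⊕1⊕1⊕0⊕1 = 1
Parity bit = 1 (so all 12 bits XOR to 0).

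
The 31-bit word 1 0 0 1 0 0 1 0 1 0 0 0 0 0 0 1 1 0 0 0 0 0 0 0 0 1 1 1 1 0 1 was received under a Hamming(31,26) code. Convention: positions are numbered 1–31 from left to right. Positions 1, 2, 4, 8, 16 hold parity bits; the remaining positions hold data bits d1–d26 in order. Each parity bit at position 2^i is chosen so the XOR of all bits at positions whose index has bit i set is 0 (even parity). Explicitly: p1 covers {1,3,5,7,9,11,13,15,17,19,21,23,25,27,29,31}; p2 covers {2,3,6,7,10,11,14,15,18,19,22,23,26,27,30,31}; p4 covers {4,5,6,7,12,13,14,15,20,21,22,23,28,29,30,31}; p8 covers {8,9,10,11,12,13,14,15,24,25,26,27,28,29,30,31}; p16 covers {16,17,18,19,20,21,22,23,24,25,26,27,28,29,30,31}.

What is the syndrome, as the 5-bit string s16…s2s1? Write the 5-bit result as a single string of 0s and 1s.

10101

s1 (pos 1,3,5,7,9,11,13,15,17,19,21,23,25,27,29,31): 1⊕0⊕0⊕1⊕1⊕0⊕0⊕0⊕1⊕0⊕0⊕0⊕0⊕1⊕1⊕1 = 1
s2 (pos 2,3,6,7,10,11,14,15,18,19,22,23,26,27,30,31): 0⊕0⊕0⊕1⊕0⊕0⊕0⊕0⊕0⊕0⊕0⊕0⊕1⊕1⊕0⊕1 = 0
s4 (pos 4,5,6,7,12,13,14,15,20,21,22,23,28,29,30,31): 1⊕0⊕0⊕1⊕0⊕0⊕0⊕0⊕0⊕0⊕0⊕0⊕1⊕1⊕0⊕1 = 1
s8 (pos 8,9,10,11,12,13,14,15,24,25,26,27,28,29,30,31): 0⊕1⊕0⊕0⊕0⊕0⊕0⊕0⊕0⊕0⊕1⊕1⊕1⊕1⊕0⊕1 = 0
s16 (pos 16,17,18,19,20,21,22,23,24,25,26,27,28,29,30,31): 1⊕1⊕0⊕0⊕0⊕0⊕0⊕0⊕0⊕0⊕1⊕1⊕1⊕1⊕0⊕1 = 1
Syndrome s16…s1 = 10101 → error at position 21.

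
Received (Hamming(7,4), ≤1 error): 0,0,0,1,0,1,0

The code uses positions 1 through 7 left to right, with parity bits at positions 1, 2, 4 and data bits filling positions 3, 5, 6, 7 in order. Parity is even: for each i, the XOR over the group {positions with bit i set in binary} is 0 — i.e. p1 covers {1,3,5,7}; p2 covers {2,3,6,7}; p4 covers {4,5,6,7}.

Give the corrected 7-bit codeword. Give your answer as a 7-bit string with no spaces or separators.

s1 (pos 1,3,5,7): 0⊕0⊕0⊕0 = 0
s2 (pos 2,3,6,7): 0⊕0⊕1⊕0 = 1
s4 (pos 4,5,6,7): 1⊕0⊕1⊕0 = 0
Syndrome s4…s1 = 010 → error at position 2.
Flip position 2: 0001010 → 0101010

0101010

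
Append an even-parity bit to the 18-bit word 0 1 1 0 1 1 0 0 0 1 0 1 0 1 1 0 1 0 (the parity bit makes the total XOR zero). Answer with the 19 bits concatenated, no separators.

XOR of the 18 data bits: 0⊕1⊕1⊕0⊕1⊕1⊕0⊕0⊕0⊕1⊕0⊕1⊕0⊕1⊕1⊕0⊕1⊕0 = 1
Parity bit = 1 (so all 19 bits XOR to 0).

0110110001010110101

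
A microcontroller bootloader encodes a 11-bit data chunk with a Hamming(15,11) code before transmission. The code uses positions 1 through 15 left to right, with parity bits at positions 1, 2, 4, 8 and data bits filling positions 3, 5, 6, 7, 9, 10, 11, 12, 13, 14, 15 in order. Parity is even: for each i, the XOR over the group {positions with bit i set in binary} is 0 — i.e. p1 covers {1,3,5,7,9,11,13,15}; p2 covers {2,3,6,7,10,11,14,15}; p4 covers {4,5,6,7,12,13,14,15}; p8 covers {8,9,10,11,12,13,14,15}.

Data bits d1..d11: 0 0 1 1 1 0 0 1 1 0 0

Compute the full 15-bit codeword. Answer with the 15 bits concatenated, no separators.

Place data at non-parity positions: p1 p2 0 p4 0 1 1 p8 1 0 0 1 1 0 0
p1 (pos 1,3,5,7,9,11,13,15): XOR of data positions = 0⊕0⊕1⊕1⊕0⊕1⊕0 = 1
p2 (pos 2,3,6,7,10,11,14,15): XOR of data positions = 0⊕1⊕1⊕0⊕0⊕0⊕0 = 0
p4 (pos 4,5,6,7,12,13,14,15): XOR of data positions = 0⊕1⊕1⊕1⊕1⊕0⊕0 = 0
p8 (pos 8,9,10,11,12,13,14,15): XOR of data positions = 1⊕0⊕0⊕1⊕1⊕0⊕0 = 1
Codeword: 100001111001100

100001111001100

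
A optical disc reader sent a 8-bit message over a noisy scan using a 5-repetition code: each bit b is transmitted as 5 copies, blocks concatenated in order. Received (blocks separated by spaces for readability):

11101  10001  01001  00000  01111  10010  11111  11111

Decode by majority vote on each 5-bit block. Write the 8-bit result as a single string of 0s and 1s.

10001011

Block 1 (11101): 4 ones → 1
Block 2 (10001): 2 ones → 0
Block 3 (01001): 2 ones → 0
Block 4 (00000): 0 ones → 0
Block 5 (01111): 4 ones → 1
Block 6 (10010): 2 ones → 0
Block 7 (11111): 5 ones → 1
Block 8 (11111): 5 ones → 1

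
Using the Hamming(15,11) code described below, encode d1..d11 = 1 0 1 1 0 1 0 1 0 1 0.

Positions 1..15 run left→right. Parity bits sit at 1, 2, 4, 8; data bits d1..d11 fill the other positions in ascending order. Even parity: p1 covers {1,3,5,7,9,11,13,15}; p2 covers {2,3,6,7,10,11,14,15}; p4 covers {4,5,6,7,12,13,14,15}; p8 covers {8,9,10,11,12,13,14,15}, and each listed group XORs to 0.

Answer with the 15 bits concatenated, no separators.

Place data at non-parity positions: p1 p2 1 p4 0 1 1 p8 0 1 0 1 0 1 0
p1 (pos 1,3,5,7,9,11,13,15): XOR of data positions = 1⊕0⊕1⊕0⊕0⊕0⊕0 = 0
p2 (pos 2,3,6,7,10,11,14,15): XOR of data positions = 1⊕1⊕1⊕1⊕0⊕1⊕0 = 1
p4 (pos 4,5,6,7,12,13,14,15): XOR of data positions = 0⊕1⊕1⊕1⊕0⊕1⊕0 = 0
p8 (pos 8,9,10,11,12,13,14,15): XOR of data positions = 0⊕1⊕0⊕1⊕0⊕1⊕0 = 1
Codeword: 011001110101010

011001110101010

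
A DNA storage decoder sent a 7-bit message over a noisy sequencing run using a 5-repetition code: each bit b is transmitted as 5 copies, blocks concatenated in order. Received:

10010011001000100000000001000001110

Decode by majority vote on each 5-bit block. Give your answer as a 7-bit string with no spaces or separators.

Block 1 (10010): 2 ones → 0
Block 2 (01100): 2 ones → 0
Block 3 (10001): 2 ones → 0
Block 4 (00000): 0 ones → 0
Block 5 (00000): 0 ones → 0
Block 6 (10000): 1 one → 0
Block 7 (01110): 3 ones → 1

0000001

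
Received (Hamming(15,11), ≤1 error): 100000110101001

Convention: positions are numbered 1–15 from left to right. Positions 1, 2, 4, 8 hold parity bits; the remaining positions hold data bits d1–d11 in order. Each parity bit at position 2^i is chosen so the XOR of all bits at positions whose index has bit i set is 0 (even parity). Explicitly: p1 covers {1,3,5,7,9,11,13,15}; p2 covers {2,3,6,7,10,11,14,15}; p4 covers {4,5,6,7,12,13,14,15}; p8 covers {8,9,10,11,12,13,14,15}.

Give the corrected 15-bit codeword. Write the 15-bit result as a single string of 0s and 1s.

100000010101001

s1 (pos 1,3,5,7,9,11,13,15): 1⊕0⊕0⊕1⊕0⊕0⊕0⊕1 = 1
s2 (pos 2,3,6,7,10,11,14,15): 0⊕0⊕0⊕1⊕1⊕0⊕0⊕1 = 1
s4 (pos 4,5,6,7,12,13,14,15): 0⊕0⊕0⊕1⊕1⊕0⊕0⊕1 = 1
s8 (pos 8,9,10,11,12,13,14,15): 1⊕0⊕1⊕0⊕1⊕0⊕0⊕1 = 0
Syndrome s8…s1 = 0111 → error at position 7.
Flip position 7: 100000110101001 → 100000010101001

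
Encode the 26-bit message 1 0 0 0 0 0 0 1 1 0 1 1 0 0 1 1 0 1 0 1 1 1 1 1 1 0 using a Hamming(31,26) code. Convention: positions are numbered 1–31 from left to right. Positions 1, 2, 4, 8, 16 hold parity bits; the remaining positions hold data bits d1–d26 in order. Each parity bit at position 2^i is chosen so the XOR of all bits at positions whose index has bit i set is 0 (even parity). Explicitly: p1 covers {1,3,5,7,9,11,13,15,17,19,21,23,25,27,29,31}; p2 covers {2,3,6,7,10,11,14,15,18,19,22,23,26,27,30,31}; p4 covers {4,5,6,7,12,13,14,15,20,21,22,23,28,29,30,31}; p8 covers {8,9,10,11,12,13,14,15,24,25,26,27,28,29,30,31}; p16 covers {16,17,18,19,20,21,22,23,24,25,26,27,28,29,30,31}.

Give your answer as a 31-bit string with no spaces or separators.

Place data at non-parity positions: p1 p2 1 p4 0 0 0 p8 0 0 0 1 1 0 1 p16 1 0 0 1 1 0 1 0 1 1 1 1 1 1 0
p1 (pos 1,3,5,7,9,11,13,15,17,19,21,23,25,27,29,31): XOR of data positions = 1⊕0⊕0⊕0⊕0⊕1⊕1⊕1⊕0⊕1⊕1⊕1⊕1⊕1⊕0 = 1
p2 (pos 2,3,6,7,10,11,14,15,18,19,22,23,26,27,30,31): XOR of data positions = 1⊕0⊕0⊕0⊕0⊕0⊕1⊕0⊕0⊕0⊕1⊕1⊕1⊕1⊕0 = 0
p4 (pos 4,5,6,7,12,13,14,15,20,21,22,23,28,29,30,31): XOR of data positions = 0⊕0⊕0⊕1⊕1⊕0⊕1⊕1⊕1⊕0⊕1⊕1⊕1⊕1⊕0 = 1
p8 (pos 8,9,10,11,12,13,14,15,24,25,26,27,28,29,30,31): XOR of data positions = 0⊕0⊕0⊕1⊕1⊕0⊕1⊕0⊕1⊕1⊕1⊕1⊕1⊕1⊕0 = 1
p16 (pos 16,17,18,19,20,21,22,23,24,25,26,27,28,29,30,31): XOR of data positions = 1⊕0⊕0⊕1⊕1⊕0⊕1⊕0⊕1⊕1⊕1⊕1⊕1⊕1⊕0 = 0
Codeword: 1011000100011010100110101111110

1011000100011010100110101111110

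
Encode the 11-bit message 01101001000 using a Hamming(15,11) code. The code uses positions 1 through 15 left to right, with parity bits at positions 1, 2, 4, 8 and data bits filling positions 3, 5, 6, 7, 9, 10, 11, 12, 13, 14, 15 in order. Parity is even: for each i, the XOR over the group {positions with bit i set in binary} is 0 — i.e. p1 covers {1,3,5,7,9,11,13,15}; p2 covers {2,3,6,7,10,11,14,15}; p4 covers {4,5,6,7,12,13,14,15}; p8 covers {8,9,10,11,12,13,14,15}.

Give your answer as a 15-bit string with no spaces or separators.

Place data at non-parity positions: p1 p2 0 p4 1 1 0 p8 1 0 0 1 0 0 0
p1 (pos 1,3,5,7,9,11,13,15): XOR of data positions = 0⊕1⊕0⊕1⊕0⊕0⊕0 = 0
p2 (pos 2,3,6,7,10,11,14,15): XOR of data positions = 0⊕1⊕0⊕0⊕0⊕0⊕0 = 1
p4 (pos 4,5,6,7,12,13,14,15): XOR of data positions = 1⊕1⊕0⊕1⊕0⊕0⊕0 = 1
p8 (pos 8,9,10,11,12,13,14,15): XOR of data positions = 1⊕0⊕0⊕1⊕0⊕0⊕0 = 0
Codeword: 010111001001000

010111001001000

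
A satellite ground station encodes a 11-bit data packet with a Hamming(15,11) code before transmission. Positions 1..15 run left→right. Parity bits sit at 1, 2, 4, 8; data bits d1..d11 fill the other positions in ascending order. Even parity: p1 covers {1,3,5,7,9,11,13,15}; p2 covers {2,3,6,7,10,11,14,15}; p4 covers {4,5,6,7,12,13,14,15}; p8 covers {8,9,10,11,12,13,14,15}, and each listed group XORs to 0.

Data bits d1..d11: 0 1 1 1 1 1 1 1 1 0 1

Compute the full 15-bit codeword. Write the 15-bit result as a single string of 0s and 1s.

010011101111101

Place data at non-parity positions: p1 p2 0 p4 1 1 1 p8 1 1 1 1 1 0 1
p1 (pos 1,3,5,7,9,11,13,15): XOR of data positions = 0⊕1⊕1⊕1⊕1⊕1⊕1 = 0
p2 (pos 2,3,6,7,10,11,14,15): XOR of data positions = 0⊕1⊕1⊕1⊕1⊕0⊕1 = 1
p4 (pos 4,5,6,7,12,13,14,15): XOR of data positions = 1⊕1⊕1⊕1⊕1⊕0⊕1 = 0
p8 (pos 8,9,10,11,12,13,14,15): XOR of data positions = 1⊕1⊕1⊕1⊕1⊕0⊕1 = 0
Codeword: 010011101111101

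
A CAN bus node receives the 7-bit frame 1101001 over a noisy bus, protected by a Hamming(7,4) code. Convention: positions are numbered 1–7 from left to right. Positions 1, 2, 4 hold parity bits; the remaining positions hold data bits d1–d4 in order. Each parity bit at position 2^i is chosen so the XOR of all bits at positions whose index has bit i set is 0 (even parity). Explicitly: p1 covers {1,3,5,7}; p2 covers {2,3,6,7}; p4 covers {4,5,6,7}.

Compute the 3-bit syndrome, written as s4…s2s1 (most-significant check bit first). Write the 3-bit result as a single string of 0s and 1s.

s1 (pos 1,3,5,7): 1⊕0⊕0⊕1 = 0
s2 (pos 2,3,6,7): 1⊕0⊕0⊕1 = 0
s4 (pos 4,5,6,7): 1⊕0⊕0⊕1 = 0
Syndrome s4…s1 = 000 → no error.

000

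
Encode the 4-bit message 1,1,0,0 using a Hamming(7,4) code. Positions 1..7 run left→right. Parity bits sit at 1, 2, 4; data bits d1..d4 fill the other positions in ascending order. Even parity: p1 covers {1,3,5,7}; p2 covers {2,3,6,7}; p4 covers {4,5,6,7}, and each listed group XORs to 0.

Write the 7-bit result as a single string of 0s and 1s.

Place data at non-parity positions: p1 p2 1 p4 1 0 0
p1 (pos 1,3,5,7): XOR of data positions = 1⊕1⊕0 = 0
p2 (pos 2,3,6,7): XOR of data positions = 1⊕0⊕0 = 1
p4 (pos 4,5,6,7): XOR of data positions = 1⊕0⊕0 = 1
Codeword: 0111100

0111100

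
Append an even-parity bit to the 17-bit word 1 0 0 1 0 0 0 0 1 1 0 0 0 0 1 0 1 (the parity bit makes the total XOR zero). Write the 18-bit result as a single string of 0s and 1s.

100100001100001010

XOR of the 17 data bits: 1⊕0⊕0⊕1⊕0⊕0⊕0⊕0⊕1⊕1⊕0⊕0⊕0⊕0⊕1⊕0⊕1 = 0
Parity bit = 0 (so all 18 bits XOR to 0).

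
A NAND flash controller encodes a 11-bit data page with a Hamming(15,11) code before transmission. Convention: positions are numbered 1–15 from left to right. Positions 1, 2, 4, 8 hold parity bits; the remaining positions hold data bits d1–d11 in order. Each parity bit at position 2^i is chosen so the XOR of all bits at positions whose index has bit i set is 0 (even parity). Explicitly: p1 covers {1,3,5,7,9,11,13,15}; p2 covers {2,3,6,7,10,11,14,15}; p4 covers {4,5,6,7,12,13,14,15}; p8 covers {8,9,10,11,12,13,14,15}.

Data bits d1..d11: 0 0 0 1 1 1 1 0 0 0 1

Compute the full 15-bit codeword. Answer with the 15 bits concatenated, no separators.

000000101110001

Place data at non-parity positions: p1 p2 0 p4 0 0 1 p8 1 1 1 0 0 0 1
p1 (pos 1,3,5,7,9,11,13,15): XOR of data positions = 0⊕0⊕1⊕1⊕1⊕0⊕1 = 0
p2 (pos 2,3,6,7,10,11,14,15): XOR of data positions = 0⊕0⊕1⊕1⊕1⊕0⊕1 = 0
p4 (pos 4,5,6,7,12,13,14,15): XOR of data positions = 0⊕0⊕1⊕0⊕0⊕0⊕1 = 0
p8 (pos 8,9,10,11,12,13,14,15): XOR of data positions = 1⊕1⊕1⊕0⊕0⊕0⊕1 = 0
Codeword: 000000101110001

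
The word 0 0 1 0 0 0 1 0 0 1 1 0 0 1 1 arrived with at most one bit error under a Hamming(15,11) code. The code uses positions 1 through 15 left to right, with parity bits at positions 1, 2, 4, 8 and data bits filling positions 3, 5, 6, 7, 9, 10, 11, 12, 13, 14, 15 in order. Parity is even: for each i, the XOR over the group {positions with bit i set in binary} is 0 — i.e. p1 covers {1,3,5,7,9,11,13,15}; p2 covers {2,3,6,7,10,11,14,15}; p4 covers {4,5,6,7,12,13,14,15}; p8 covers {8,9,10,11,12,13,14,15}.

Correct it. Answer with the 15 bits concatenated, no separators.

s1 (pos 1,3,5,7,9,11,13,15): 0⊕1⊕0⊕1⊕0⊕1⊕0⊕1 = 0
s2 (pos 2,3,6,7,10,11,14,15): 0⊕1⊕0⊕1⊕1⊕1⊕1⊕1 = 0
s4 (pos 4,5,6,7,12,13,14,15): 0⊕0⊕0⊕1⊕0⊕0⊕1⊕1 = 1
s8 (pos 8,9,10,11,12,13,14,15): 0⊕0⊕1⊕1⊕0⊕0⊕1⊕1 = 0
Syndrome s8…s1 = 0100 → error at position 4.
Flip position 4: 001000100110011 → 001100100110011

001100100110011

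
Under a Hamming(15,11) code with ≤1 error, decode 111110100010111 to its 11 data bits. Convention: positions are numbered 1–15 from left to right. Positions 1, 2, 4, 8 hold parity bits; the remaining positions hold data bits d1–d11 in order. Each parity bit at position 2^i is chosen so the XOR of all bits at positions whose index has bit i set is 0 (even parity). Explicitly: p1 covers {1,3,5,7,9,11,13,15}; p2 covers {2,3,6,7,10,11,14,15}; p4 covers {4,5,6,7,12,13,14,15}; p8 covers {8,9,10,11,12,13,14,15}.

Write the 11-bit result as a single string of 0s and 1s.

11010010111

s1 (pos 1,3,5,7,9,11,13,15): 1⊕1⊕1⊕1⊕0⊕1⊕1⊕1 = 1
s2 (pos 2,3,6,7,10,11,14,15): 1⊕1⊕0⊕1⊕0⊕1⊕1⊕1 = 0
s4 (pos 4,5,6,7,12,13,14,15): 1⊕1⊕0⊕1⊕0⊕1⊕1⊕1 = 0
s8 (pos 8,9,10,11,12,13,14,15): 0⊕0⊕0⊕1⊕0⊕1⊕1⊕1 = 0
Syndrome s8…s1 = 0001 → error at position 1.
Flip position 1: 111110100010111 → 011110100010111
Read data bits from positions 3,5,6,7,9,10,11,12,13,14,15: 11010010111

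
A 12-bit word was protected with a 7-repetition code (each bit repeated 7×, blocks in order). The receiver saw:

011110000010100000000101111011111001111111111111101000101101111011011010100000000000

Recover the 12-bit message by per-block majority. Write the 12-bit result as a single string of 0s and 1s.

Block 1 (0111100): 4 ones → 1
Block 2 (0001010): 2 ones → 0
Block 3 (0000000): 0 ones → 0
Block 4 (1011110): 5 ones → 1
Block 5 (1111100): 5 ones → 1
Block 6 (1111111): 7 ones → 1
Block 7 (1111111): 7 ones → 1
Block 8 (0100010): 2 ones → 0
Block 9 (1101111): 6 ones → 1
Block 10 (0110110): 4 ones → 1
Block 11 (1010000): 2 ones → 0
Block 12 (0000000): 0 ones → 0

100111101100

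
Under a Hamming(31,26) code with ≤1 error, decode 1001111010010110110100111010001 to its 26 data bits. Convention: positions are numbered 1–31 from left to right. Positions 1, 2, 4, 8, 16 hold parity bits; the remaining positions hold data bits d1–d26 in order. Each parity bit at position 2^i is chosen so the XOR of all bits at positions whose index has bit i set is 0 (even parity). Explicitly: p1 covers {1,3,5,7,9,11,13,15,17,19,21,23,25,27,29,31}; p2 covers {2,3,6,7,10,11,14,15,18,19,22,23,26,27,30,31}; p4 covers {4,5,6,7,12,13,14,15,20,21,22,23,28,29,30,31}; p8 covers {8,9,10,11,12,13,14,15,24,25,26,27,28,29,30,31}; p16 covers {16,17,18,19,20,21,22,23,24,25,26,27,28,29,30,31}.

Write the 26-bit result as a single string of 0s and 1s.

s1 (pos 1,3,5,7,9,11,13,15,17,19,21,23,25,27,29,31): 1⊕0⊕1⊕1⊕1⊕0⊕0⊕1⊕1⊕0⊕0⊕1⊕1⊕1⊕0⊕1 = 0
s2 (pos 2,3,6,7,10,11,14,15,18,19,22,23,26,27,30,31): 0⊕0⊕1⊕1⊕0⊕0⊕1⊕1⊕1⊕0⊕0⊕1⊕0⊕1⊕0⊕1 = 0
s4 (pos 4,5,6,7,12,13,14,15,20,21,22,23,28,29,30,31): 1⊕1⊕1⊕1⊕1⊕0⊕1⊕1⊕1⊕0⊕0⊕1⊕0⊕0⊕0⊕1 = 0
s8 (pos 8,9,10,11,12,13,14,15,24,25,26,27,28,29,30,31): 0⊕1⊕0⊕0⊕1⊕0⊕1⊕1⊕1⊕1⊕0⊕1⊕0⊕0⊕0⊕1 = 0
s16 (pos 16,17,18,19,20,21,22,23,24,25,26,27,28,29,30,31): 0⊕1⊕1⊕0⊕1⊕0⊕0⊕1⊕1⊕1⊕0⊕1⊕0⊕0⊕0⊕1 = 0
Syndrome s16…s1 = 00000 → no error.
Read data bits from positions 3,5,6,7,9,10,11,12,13,14,15,17,18,19,20,21,22,23,24,25,26,27,28,29,30,31: 01111001011110100111010001

01111001011110100111010001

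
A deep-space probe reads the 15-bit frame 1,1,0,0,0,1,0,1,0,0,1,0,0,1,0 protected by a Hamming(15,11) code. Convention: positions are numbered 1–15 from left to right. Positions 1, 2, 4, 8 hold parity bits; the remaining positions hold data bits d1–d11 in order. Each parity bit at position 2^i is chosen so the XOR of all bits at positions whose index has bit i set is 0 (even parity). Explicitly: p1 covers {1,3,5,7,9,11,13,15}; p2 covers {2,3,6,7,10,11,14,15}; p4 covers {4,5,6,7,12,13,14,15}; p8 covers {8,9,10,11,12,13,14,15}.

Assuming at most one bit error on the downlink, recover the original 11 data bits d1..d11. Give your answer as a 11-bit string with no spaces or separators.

00100010010

s1 (pos 1,3,5,7,9,11,13,15): 1⊕0⊕0⊕0⊕0⊕1⊕0⊕0 = 0
s2 (pos 2,3,6,7,10,11,14,15): 1⊕0⊕1⊕0⊕0⊕1⊕1⊕0 = 0
s4 (pos 4,5,6,7,12,13,14,15): 0⊕0⊕1⊕0⊕0⊕0⊕1⊕0 = 0
s8 (pos 8,9,10,11,12,13,14,15): 1⊕0⊕0⊕1⊕0⊕0⊕1⊕0 = 1
Syndrome s8…s1 = 1000 → error at position 8.
Flip position 8: 110001010010010 → 110001000010010
Read data bits from positions 3,5,6,7,9,10,11,12,13,14,15: 00100010010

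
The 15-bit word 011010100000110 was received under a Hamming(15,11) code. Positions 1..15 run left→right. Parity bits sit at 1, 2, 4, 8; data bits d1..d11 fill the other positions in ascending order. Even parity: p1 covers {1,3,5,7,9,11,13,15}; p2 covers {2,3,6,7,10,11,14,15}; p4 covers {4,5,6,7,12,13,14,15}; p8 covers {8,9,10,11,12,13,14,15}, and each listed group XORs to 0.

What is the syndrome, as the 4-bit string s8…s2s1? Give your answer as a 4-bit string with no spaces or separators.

0000

s1 (pos 1,3,5,7,9,11,13,15): 0⊕1⊕1⊕1⊕0⊕0⊕1⊕0 = 0
s2 (pos 2,3,6,7,10,11,14,15): 1⊕1⊕0⊕1⊕0⊕0⊕1⊕0 = 0
s4 (pos 4,5,6,7,12,13,14,15): 0⊕1⊕0⊕1⊕0⊕1⊕1⊕0 = 0
s8 (pos 8,9,10,11,12,13,14,15): 0⊕0⊕0⊕0⊕0⊕1⊕1⊕0 = 0
Syndrome s8…s1 = 0000 → no error.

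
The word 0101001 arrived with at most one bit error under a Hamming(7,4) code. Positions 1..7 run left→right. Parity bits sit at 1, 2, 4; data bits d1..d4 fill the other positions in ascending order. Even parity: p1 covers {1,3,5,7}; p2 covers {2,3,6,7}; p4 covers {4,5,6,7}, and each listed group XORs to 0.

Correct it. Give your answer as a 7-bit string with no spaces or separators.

s1 (pos 1,3,5,7): 0⊕0⊕0⊕1 = 1
s2 (pos 2,3,6,7): 1⊕0⊕0⊕1 = 0
s4 (pos 4,5,6,7): 1⊕0⊕0⊕1 = 0
Syndrome s4…s1 = 001 → error at position 1.
Flip position 1: 0101001 → 1101001

1101001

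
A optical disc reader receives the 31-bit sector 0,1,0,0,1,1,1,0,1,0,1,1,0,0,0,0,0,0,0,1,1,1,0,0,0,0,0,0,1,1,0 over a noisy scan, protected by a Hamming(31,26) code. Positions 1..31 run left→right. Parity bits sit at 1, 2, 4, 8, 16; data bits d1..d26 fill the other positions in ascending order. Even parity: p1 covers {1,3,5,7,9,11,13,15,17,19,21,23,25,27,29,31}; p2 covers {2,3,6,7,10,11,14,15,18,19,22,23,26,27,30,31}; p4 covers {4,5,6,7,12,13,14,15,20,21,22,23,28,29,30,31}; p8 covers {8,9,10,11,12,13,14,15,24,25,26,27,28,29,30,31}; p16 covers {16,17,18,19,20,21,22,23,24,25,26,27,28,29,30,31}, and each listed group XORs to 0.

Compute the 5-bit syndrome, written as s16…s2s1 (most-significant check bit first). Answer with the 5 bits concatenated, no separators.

11100

s1 (pos 1,3,5,7,9,11,13,15,17,19,21,23,25,27,29,31): 0⊕0⊕1⊕1⊕1⊕1⊕0⊕0⊕0⊕0⊕1⊕0⊕0⊕0⊕1⊕0 = 0
s2 (pos 2,3,6,7,10,11,14,15,18,19,22,23,26,27,30,31): 1⊕0⊕1⊕1⊕0⊕1⊕0⊕0⊕0⊕0⊕1⊕0⊕0⊕0⊕1⊕0 = 0
s4 (pos 4,5,6,7,12,13,14,15,20,21,22,23,28,29,30,31): 0⊕1⊕1⊕1⊕1⊕0⊕0⊕0⊕1⊕1⊕1⊕0⊕0⊕1⊕1⊕0 = 1
s8 (pos 8,9,10,11,12,13,14,15,24,25,26,27,28,29,30,31): 0⊕1⊕0⊕1⊕1⊕0⊕0⊕0⊕0⊕0⊕0⊕0⊕0⊕1⊕1⊕0 = 1
s16 (pos 16,17,18,19,20,21,22,23,24,25,26,27,28,29,30,31): 0⊕0⊕0⊕0⊕1⊕1⊕1⊕0⊕0⊕0⊕0⊕0⊕0⊕1⊕1⊕0 = 1
Syndrome s16…s1 = 11100 → error at position 28.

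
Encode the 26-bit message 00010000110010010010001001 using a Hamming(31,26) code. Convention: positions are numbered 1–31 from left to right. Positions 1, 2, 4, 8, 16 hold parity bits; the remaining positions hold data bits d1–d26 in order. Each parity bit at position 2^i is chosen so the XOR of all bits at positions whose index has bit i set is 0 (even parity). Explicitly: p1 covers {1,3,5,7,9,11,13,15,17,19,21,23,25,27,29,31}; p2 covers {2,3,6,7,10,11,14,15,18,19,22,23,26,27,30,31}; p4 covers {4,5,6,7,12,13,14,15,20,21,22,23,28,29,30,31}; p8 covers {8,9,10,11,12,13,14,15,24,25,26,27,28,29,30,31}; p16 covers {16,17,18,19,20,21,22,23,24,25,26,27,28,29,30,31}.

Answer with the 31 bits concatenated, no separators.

Place data at non-parity positions: p1 p2 0 p4 0 0 1 p8 0 0 0 0 1 1 0 p16 0 1 0 0 1 0 0 1 0 0 0 1 0 0 1
p1 (pos 1,3,5,7,9,11,13,15,17,19,21,23,25,27,29,31): XOR of data positions = 0⊕0⊕1⊕0⊕0⊕1⊕0⊕0⊕0⊕1⊕0⊕0⊕0⊕0⊕1 = 0
p2 (pos 2,3,6,7,10,11,14,15,18,19,22,23,26,27,30,31): XOR of data positions = 0⊕0⊕1⊕0⊕0⊕1⊕0⊕1⊕0⊕0⊕0⊕0⊕0⊕0⊕1 = 0
p4 (pos 4,5,6,7,12,13,14,15,20,21,22,23,28,29,30,31): XOR of data positions = 0⊕0⊕1⊕0⊕1⊕1⊕0⊕0⊕1⊕0⊕0⊕1⊕0⊕0⊕1 = 0
p8 (pos 8,9,10,11,12,13,14,15,24,25,26,27,28,29,30,31): XOR of data positions = 0⊕0⊕0⊕0⊕1⊕1⊕0⊕1⊕0⊕0⊕0⊕1⊕0⊕0⊕1 = 1
p16 (pos 16,17,18,19,20,21,22,23,24,25,26,27,28,29,30,31): XOR of data positions = 0⊕1⊕0⊕0⊕1⊕0⊕0⊕1⊕0⊕0⊕0⊕1⊕0⊕0⊕1 = 1
Codeword: 0000001100001101010010010001001

0000001100001101010010010001001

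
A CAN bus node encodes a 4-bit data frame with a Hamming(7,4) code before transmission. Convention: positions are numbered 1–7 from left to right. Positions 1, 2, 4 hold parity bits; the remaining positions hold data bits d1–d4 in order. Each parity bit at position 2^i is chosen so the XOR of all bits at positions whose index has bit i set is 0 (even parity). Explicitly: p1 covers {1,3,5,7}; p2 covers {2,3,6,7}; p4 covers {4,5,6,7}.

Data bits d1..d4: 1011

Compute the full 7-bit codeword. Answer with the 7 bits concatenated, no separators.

Place data at non-parity positions: p1 p2 1 p4 0 1 1
p1 (pos 1,3,5,7): XOR of data positions = 1⊕0⊕1 = 0
p2 (pos 2,3,6,7): XOR of data positions = 1⊕1⊕1 = 1
p4 (pos 4,5,6,7): XOR of data positions = 0⊕1⊕1 = 0
Codeword: 0110011

0110011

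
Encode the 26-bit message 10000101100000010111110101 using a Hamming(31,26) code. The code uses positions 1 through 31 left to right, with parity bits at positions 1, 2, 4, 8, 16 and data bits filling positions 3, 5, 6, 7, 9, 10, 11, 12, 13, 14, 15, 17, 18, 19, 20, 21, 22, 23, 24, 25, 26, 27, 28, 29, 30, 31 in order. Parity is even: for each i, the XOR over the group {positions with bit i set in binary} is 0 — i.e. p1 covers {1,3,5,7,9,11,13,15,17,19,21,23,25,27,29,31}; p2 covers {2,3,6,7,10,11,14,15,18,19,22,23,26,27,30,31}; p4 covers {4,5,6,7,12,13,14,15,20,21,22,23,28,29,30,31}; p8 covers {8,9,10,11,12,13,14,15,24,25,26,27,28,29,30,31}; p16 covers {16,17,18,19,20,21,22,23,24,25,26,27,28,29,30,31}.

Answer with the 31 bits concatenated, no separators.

Place data at non-parity positions: p1 p2 1 p4 0 0 0 p8 0 1 0 1 1 0 0 p16 0 0 0 0 1 0 1 1 1 1 1 0 1 0 1
p1 (pos 1,3,5,7,9,11,13,15,17,19,21,23,25,27,29,31): XOR of data positions = 1⊕0⊕0⊕0⊕0⊕1⊕0⊕0⊕0⊕1⊕1⊕1⊕1⊕1⊕1 = 0
p2 (pos 2,3,6,7,10,11,14,15,18,19,22,23,26,27,30,31): XOR of data positions = 1⊕0⊕0⊕1⊕0⊕0⊕0⊕0⊕0⊕0⊕1⊕1⊕1⊕0⊕1 = 0
p4 (pos 4,5,6,7,12,13,14,15,20,21,22,23,28,29,30,31): XOR of data positions = 0⊕0⊕0⊕1⊕1⊕0⊕0⊕0⊕1⊕0⊕1⊕0⊕1⊕0⊕1 = 0
p8 (pos 8,9,10,11,12,13,14,15,24,25,26,27,28,29,30,31): XOR of data positions = 0⊕1⊕0⊕1⊕1⊕0⊕0⊕1⊕1⊕1⊕1⊕0⊕1⊕0⊕1 = 1
p16 (pos 16,17,18,19,20,21,22,23,24,25,26,27,28,29,30,31): XOR of data positions = 0⊕0⊕0⊕0⊕1⊕0⊕1⊕1⊕1⊕1⊕1⊕0⊕1⊕0⊕1 = 0
Codeword: 0010000101011000000010111110101

0010000101011000000010111110101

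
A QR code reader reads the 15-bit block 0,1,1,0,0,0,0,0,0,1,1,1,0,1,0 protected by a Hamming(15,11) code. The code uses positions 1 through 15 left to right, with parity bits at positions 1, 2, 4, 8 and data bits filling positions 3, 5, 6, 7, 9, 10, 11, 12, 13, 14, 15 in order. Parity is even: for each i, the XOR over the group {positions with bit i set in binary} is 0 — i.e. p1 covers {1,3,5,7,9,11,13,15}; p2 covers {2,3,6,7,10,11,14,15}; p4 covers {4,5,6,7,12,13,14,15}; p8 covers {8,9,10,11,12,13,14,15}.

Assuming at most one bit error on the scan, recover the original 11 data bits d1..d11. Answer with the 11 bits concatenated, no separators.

10000111010

s1 (pos 1,3,5,7,9,11,13,15): 0⊕1⊕0⊕0⊕0⊕1⊕0⊕0 = 0
s2 (pos 2,3,6,7,10,11,14,15): 1⊕1⊕0⊕0⊕1⊕1⊕1⊕0 = 1
s4 (pos 4,5,6,7,12,13,14,15): 0⊕0⊕0⊕0⊕1⊕0⊕1⊕0 = 0
s8 (pos 8,9,10,11,12,13,14,15): 0⊕0⊕1⊕1⊕1⊕0⊕1⊕0 = 0
Syndrome s8…s1 = 0010 → error at position 2.
Flip position 2: 011000000111010 → 001000000111010
Read data bits from positions 3,5,6,7,9,10,11,12,13,14,15: 10000111010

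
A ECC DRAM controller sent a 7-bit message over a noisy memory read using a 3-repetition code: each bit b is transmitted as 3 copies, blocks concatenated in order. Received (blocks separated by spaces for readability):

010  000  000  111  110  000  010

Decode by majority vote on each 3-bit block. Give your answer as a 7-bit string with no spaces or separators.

Block 1 (010): 1 one → 0
Block 2 (000): 0 ones → 0
Block 3 (000): 0 ones → 0
Block 4 (111): 3 ones → 1
Block 5 (110): 2 ones → 1
Block 6 (000): 0 ones → 0
Block 7 (010): 1 one → 0

0001100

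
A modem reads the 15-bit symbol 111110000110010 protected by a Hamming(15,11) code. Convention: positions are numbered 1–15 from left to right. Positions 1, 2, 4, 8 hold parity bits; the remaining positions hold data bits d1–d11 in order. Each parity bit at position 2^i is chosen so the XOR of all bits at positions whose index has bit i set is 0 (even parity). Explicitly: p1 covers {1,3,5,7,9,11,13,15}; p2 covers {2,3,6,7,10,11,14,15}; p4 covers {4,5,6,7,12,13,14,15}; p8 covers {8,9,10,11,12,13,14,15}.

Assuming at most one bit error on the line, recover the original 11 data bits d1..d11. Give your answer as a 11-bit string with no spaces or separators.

s1 (pos 1,3,5,7,9,11,13,15): 1⊕1⊕1⊕0⊕0⊕1⊕0⊕0 = 0
s2 (pos 2,3,6,7,10,11,14,15): 1⊕1⊕0⊕0⊕1⊕1⊕1⊕0 = 1
s4 (pos 4,5,6,7,12,13,14,15): 1⊕1⊕0⊕0⊕0⊕0⊕1⊕0 = 1
s8 (pos 8,9,10,11,12,13,14,15): 0⊕0⊕1⊕1⊕0⊕0⊕1⊕0 = 1
Syndrome s8…s1 = 1110 → error at position 14.
Flip position 14: 111110000110010 → 111110000110000
Read data bits from positions 3,5,6,7,9,10,11,12,13,14,15: 11000110000

11000110000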